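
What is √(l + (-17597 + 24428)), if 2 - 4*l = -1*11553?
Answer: √38879/2 ≈ 98.589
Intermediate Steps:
l = 11555/4 (l = ½ - (-1)*11553/4 = ½ - ¼*(-11553) = ½ + 11553/4 = 11555/4 ≈ 2888.8)
√(l + (-17597 + 24428)) = √(11555/4 + (-17597 + 24428)) = √(11555/4 + 6831) = √(38879/4) = √38879/2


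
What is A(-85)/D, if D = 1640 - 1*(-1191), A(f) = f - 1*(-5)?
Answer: -80/2831 ≈ -0.028259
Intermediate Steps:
A(f) = 5 + f (A(f) = f + 5 = 5 + f)
D = 2831 (D = 1640 + 1191 = 2831)
A(-85)/D = (5 - 85)/2831 = -80*1/2831 = -80/2831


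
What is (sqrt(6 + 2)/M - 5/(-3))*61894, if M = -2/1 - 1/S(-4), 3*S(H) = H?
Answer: 309470/3 - 495152*sqrt(2)/5 ≈ -36894.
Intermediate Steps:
S(H) = H/3
M = -5/4 (M = -2/1 - 1/((1/3)*(-4)) = -2*1 - 1/(-4/3) = -2 - 1*(-3/4) = -2 + 3/4 = -5/4 ≈ -1.2500)
(sqrt(6 + 2)/M - 5/(-3))*61894 = (sqrt(6 + 2)/(-5/4) - 5/(-3))*61894 = (sqrt(8)*(-4/5) - 5*(-1/3))*61894 = ((2*sqrt(2))*(-4/5) + 5/3)*61894 = (-8*sqrt(2)/5 + 5/3)*61894 = (5/3 - 8*sqrt(2)/5)*61894 = 309470/3 - 495152*sqrt(2)/5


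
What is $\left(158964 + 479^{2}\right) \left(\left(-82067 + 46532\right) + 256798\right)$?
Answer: $85939655515$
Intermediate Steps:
$\left(158964 + 479^{2}\right) \left(\left(-82067 + 46532\right) + 256798\right) = \left(158964 + 229441\right) \left(-35535 + 256798\right) = 388405 \cdot 221263 = 85939655515$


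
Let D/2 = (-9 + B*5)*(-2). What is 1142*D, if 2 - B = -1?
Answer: -27408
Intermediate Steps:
B = 3 (B = 2 - 1*(-1) = 2 + 1 = 3)
D = -24 (D = 2*((-9 + 3*5)*(-2)) = 2*((-9 + 15)*(-2)) = 2*(6*(-2)) = 2*(-12) = -24)
1142*D = 1142*(-24) = -27408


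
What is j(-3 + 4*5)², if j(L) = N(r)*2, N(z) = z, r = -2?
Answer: 16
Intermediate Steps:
j(L) = -4 (j(L) = -2*2 = -4)
j(-3 + 4*5)² = (-4)² = 16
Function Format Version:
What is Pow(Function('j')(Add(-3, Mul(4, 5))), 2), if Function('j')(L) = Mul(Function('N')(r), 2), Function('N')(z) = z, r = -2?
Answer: 16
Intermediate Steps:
Function('j')(L) = -4 (Function('j')(L) = Mul(-2, 2) = -4)
Pow(Function('j')(Add(-3, Mul(4, 5))), 2) = Pow(-4, 2) = 16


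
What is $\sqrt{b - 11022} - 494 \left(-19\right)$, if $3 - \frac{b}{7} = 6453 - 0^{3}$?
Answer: $9386 + 2 i \sqrt{14043} \approx 9386.0 + 237.01 i$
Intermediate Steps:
$b = -45150$ ($b = 21 - 7 \left(6453 - 0^{3}\right) = 21 - 7 \left(6453 - 0\right) = 21 - 7 \left(6453 + 0\right) = 21 - 45171 = -45150$)
$\sqrt{b - 11022} - 494 \left(-19\right) = \sqrt{-45150 - 11022} - 494 \left(-19\right) = \sqrt{-56172} - -9386 = 2 i \sqrt{14043} + 9386 = 9386 + 2 i \sqrt{14043}$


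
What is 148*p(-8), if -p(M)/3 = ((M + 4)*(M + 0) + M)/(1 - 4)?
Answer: 3552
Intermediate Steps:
p(M) = M + M*(4 + M) (p(M) = -3*((M + 4)*(M + 0) + M)/(1 - 4) = -3*((4 + M)*M + M)/(-3) = -3*(M*(4 + M) + M)*(-1)/3 = -3*(M + M*(4 + M))*(-1)/3 = -3*(-M/3 - M*(4 + M)/3) = M + M*(4 + M))
148*p(-8) = 148*(-8*(5 - 8)) = 148*(-8*(-3)) = 148*24 = 3552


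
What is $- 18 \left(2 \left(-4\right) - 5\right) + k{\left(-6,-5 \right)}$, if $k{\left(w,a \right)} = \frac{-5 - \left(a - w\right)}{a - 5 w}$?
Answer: $\frac{5844}{25} \approx 233.76$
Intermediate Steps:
$k{\left(w,a \right)} = \frac{-5 + w - a}{a - 5 w}$
$- 18 \left(2 \left(-4\right) - 5\right) + k{\left(-6,-5 \right)} = - 18 \left(2 \left(-4\right) - 5\right) + \frac{-5 - 6 - -5}{-5 - -30} = - 18 \left(-8 - 5\right) + \frac{-5 - 6 + 5}{-5 + 30} = \left(-18\right) \left(-13\right) + \frac{1}{25} \left(-6\right) = 234 + \frac{1}{25} \left(-6\right) = 234 - \frac{6}{25} = \frac{5844}{25}$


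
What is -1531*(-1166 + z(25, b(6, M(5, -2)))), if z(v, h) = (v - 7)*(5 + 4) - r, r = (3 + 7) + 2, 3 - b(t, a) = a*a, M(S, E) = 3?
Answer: 1555496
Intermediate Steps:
b(t, a) = 3 - a**2 (b(t, a) = 3 - a*a = 3 - a**2)
r = 12 (r = 10 + 2 = 12)
z(v, h) = -75 + 9*v (z(v, h) = (v - 7)*(5 + 4) - 1*12 = (-7 + v)*9 - 12 = (-63 + 9*v) - 12 = -75 + 9*v)
-1531*(-1166 + z(25, b(6, M(5, -2)))) = -1531*(-1166 + (-75 + 9*25)) = -1531*(-1166 + (-75 + 225)) = -1531*(-1166 + 150) = -1531*(-1016) = 1555496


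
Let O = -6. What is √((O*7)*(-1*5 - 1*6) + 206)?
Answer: 2*√167 ≈ 25.846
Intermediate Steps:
√((O*7)*(-1*5 - 1*6) + 206) = √((-6*7)*(-1*5 - 1*6) + 206) = √(-42*(-5 - 6) + 206) = √(-42*(-11) + 206) = √(462 + 206) = √668 = 2*√167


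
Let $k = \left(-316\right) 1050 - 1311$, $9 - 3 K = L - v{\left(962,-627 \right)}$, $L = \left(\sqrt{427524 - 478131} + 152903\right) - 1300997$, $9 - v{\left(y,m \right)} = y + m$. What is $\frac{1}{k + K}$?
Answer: $\frac{445332}{22035671743} + \frac{9 i \sqrt{5623}}{22035671743} \approx 2.021 \cdot 10^{-5} + 3.0627 \cdot 10^{-8} i$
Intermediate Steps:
$v{\left(y,m \right)} = 9 - m - y$ ($v{\left(y,m \right)} = 9 - \left(y + m\right) = 9 - \left(m + y\right) = 9 - m - y$)
$L = -1148094 + 3 i \sqrt{5623}$ ($L = \left(\sqrt{-50607} + 152903\right) - 1300997 = \left(3 i \sqrt{5623} + 152903\right) - 1300997 = \left(152903 + 3 i \sqrt{5623}\right) - 1300997 = -1148094 + 3 i \sqrt{5623} \approx -1.1481 \cdot 10^{6} + 224.96 i$)
$K = \frac{1147777}{3} - i \sqrt{5623}$ ($K = 3 - \frac{\left(-1148094 + 3 i \sqrt{5623}\right) - \left(9 - -627 - 962\right)}{3} = 3 - \frac{\left(-1148094 + 3 i \sqrt{5623}\right) - \left(9 + 627 - 962\right)}{3} = 3 - \frac{\left(-1148094 + 3 i \sqrt{5623}\right) - -326}{3} = 3 - \frac{\left(-1148094 + 3 i \sqrt{5623}\right) + 326}{3} = 3 - \frac{-1147768 + 3 i \sqrt{5623}}{3} = 3 + \left(\frac{1147768}{3} - i \sqrt{5623}\right) = \frac{1147777}{3} - i \sqrt{5623} \approx 3.8259 \cdot 10^{5} - 74.987 i$)
$k = -333111$ ($k = -331800 - 1311 = -333111$)
$\frac{1}{k + K} = \frac{1}{-333111 + \left(\frac{1147777}{3} - i \sqrt{5623}\right)} = \frac{1}{\frac{148444}{3} - i \sqrt{5623}}$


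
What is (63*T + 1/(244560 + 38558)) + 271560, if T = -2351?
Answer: 34950067747/283118 ≈ 1.2345e+5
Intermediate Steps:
(63*T + 1/(244560 + 38558)) + 271560 = (63*(-2351) + 1/(244560 + 38558)) + 271560 = (-148113 + 1/283118) + 271560 = -41933456333/283118 + 271560 = 34950067747/283118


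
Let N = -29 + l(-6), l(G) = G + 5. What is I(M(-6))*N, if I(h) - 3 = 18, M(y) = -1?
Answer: -630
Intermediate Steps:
l(G) = 5 + G
I(h) = 21 (I(h) = 3 + 18 = 21)
N = -30 (N = -29 + (5 - 6) = -29 - 1 = -30)
I(M(-6))*N = 21*(-30) = -630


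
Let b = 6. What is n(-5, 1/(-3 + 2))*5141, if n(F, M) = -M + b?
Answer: 35987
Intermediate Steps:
n(F, M) = 6 - M (n(F, M) = -M + 6 = 6 - M)
n(-5, 1/(-3 + 2))*5141 = (6 - 1/(-3 + 2))*5141 = (6 - 1/(-1))*5141 = (6 - 1*(-1))*5141 = (6 + 1)*5141 = 7*5141 = 35987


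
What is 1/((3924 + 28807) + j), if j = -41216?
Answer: -1/8485 ≈ -0.00011786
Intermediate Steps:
1/((3924 + 28807) + j) = 1/((3924 + 28807) - 41216) = 1/(32731 - 41216) = 1/(-8485) = -1/8485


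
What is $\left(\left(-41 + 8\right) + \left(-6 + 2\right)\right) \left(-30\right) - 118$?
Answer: $992$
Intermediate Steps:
$\left(\left(-41 + 8\right) + \left(-6 + 2\right)\right) \left(-30\right) - 118 = \left(-33 - 4\right) \left(-30\right) - 118 = \left(-37\right) \left(-30\right) - 118 = 1110 - 118 = 992$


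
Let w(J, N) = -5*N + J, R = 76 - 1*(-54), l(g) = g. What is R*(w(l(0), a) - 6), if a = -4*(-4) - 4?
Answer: -8580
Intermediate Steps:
a = 12 (a = 16 - 4 = 12)
R = 130 (R = 76 + 54 = 130)
w(J, N) = J - 5*N
R*(w(l(0), a) - 6) = 130*((0 - 5*12) - 6) = 130*((0 - 60) - 6) = 130*(-60 - 6) = 130*(-66) = -8580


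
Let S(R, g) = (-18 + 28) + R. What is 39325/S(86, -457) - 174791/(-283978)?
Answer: 5592107393/13630944 ≈ 410.25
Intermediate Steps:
S(R, g) = 10 + R
39325/S(86, -457) - 174791/(-283978) = 39325/(10 + 86) - 174791/(-283978) = 39325/96 - 174791*(-1/283978) = 39325*(1/96) + 174791/283978 = 39325/96 + 174791/283978 = 5592107393/13630944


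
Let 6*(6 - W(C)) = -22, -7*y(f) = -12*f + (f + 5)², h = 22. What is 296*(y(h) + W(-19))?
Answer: -352832/21 ≈ -16802.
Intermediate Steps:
y(f) = -(5 + f)²/7 + 12*f/7 (y(f) = -(-12*f + (f + 5)²)/7 = -(-12*f + (5 + f)²)/7 = -((5 + f)² - 12*f)/7 = -(5 + f)²/7 + 12*f/7)
W(C) = 29/3 (W(C) = 6 - ⅙*(-22) = 6 + 11/3 = 29/3)
296*(y(h) + W(-19)) = 296*((-(5 + 22)²/7 + (12/7)*22) + 29/3) = 296*((-⅐*27² + 264/7) + 29/3) = 296*((-⅐*729 + 264/7) + 29/3) = 296*((-729/7 + 264/7) + 29/3) = 296*(-465/7 + 29/3) = 296*(-1192/21) = -352832/21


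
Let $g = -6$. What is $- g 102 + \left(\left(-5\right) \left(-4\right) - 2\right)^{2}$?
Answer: $936$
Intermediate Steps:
$- g 102 + \left(\left(-5\right) \left(-4\right) - 2\right)^{2} = \left(-1\right) \left(-6\right) 102 + \left(\left(-5\right) \left(-4\right) - 2\right)^{2} = 6 \cdot 102 + \left(20 - 2\right)^{2} = 612 + 18^{2} = 612 + 324 = 936$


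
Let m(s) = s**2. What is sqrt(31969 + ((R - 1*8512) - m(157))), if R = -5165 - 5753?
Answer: I*sqrt(12110) ≈ 110.05*I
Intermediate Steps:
R = -10918
sqrt(31969 + ((R - 1*8512) - m(157))) = sqrt(31969 + ((-10918 - 1*8512) - 1*157**2)) = sqrt(31969 + ((-10918 - 8512) - 1*24649)) = sqrt(31969 + (-19430 - 24649)) = sqrt(31969 - 44079) = sqrt(-12110) = I*sqrt(12110)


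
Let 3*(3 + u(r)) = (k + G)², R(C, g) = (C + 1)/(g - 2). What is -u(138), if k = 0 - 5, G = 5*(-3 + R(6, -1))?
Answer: -8944/27 ≈ -331.26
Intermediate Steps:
R(C, g) = (1 + C)/(-2 + g)
G = -80/3 (G = 5*(-3 + (1 + 6)/(-2 - 1)) = 5*(-3 + 7/(-3)) = 5*(-3 - ⅓*7) = 5*(-3 - 7/3) = 5*(-16/3) = -80/3 ≈ -26.667)
k = -5
u(r) = 8944/27 (u(r) = -3 + (-5 - 80/3)²/3 = -3 + (-95/3)²/3 = -3 + (⅓)*(9025/9) = -3 + 9025/27 = 8944/27)
-u(138) = -1*8944/27 = -8944/27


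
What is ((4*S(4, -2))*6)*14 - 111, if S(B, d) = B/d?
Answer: -783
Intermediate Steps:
((4*S(4, -2))*6)*14 - 111 = ((4*(4/(-2)))*6)*14 - 111 = ((4*(4*(-1/2)))*6)*14 - 111 = ((4*(-2))*6)*14 - 111 = -8*6*14 - 111 = -48*14 - 111 = -672 - 111 = -783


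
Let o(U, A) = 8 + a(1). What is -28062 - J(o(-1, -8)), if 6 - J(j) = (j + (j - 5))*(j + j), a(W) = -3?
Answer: -28018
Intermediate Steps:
o(U, A) = 5 (o(U, A) = 8 - 3 = 5)
J(j) = 6 - 2*j*(-5 + 2*j) (J(j) = 6 - (j + (j - 5))*(j + j) = 6 - (j + (-5 + j))*2*j = 6 - (-5 + 2*j)*2*j = 6 - 2*j*(-5 + 2*j))
-28062 - J(o(-1, -8)) = -28062 - (6 - 4*5**2 + 10*5) = -28062 - (6 - 4*25 + 50) = -28062 - (6 - 100 + 50) = -28062 - 1*(-44) = -28062 + 44 = -28018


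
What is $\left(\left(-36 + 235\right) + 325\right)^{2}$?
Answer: $274576$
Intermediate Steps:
$\left(\left(-36 + 235\right) + 325\right)^{2} = \left(199 + 325\right)^{2} = 524^{2} = 274576$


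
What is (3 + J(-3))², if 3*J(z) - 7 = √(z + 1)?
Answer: (16 + I*√2)²/9 ≈ 28.222 + 5.0283*I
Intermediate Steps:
J(z) = 7/3 + √(1 + z)/3 (J(z) = 7/3 + √(z + 1)/3 = 7/3 + √(1 + z)/3)
(3 + J(-3))² = (3 + (7/3 + √(1 - 3)/3))² = (3 + (7/3 + √(-2)/3))² = (3 + (7/3 + (I*√2)/3))² = (3 + (7/3 + I*√2/3))² = (16/3 + I*√2/3)²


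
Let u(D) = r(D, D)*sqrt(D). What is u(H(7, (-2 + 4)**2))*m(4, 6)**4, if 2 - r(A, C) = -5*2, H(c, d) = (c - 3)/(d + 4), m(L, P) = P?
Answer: 7776*sqrt(2) ≈ 10997.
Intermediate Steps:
H(c, d) = (-3 + c)/(4 + d)
r(A, C) = 12 (r(A, C) = 2 - (-5)*2 = 2 - 1*(-10) = 2 + 10 = 12)
u(D) = 12*sqrt(D)
u(H(7, (-2 + 4)**2))*m(4, 6)**4 = (12*sqrt((-3 + 7)/(4 + (-2 + 4)**2)))*6**4 = (12*sqrt(4/(4 + 2**2)))*1296 = (12*sqrt(4/(4 + 4)))*1296 = (12*sqrt(4/8))*1296 = (12*sqrt((1/8)*4))*1296 = (12*sqrt(1/2))*1296 = (12*(sqrt(2)/2))*1296 = (6*sqrt(2))*1296 = 7776*sqrt(2)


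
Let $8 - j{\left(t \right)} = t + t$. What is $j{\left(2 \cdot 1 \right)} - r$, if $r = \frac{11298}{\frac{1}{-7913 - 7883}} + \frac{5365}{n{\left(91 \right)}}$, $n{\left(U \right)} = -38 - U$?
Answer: $\frac{23021759713}{129} \approx 1.7846 \cdot 10^{8}$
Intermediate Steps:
$j{\left(t \right)} = 8 - 2 t$ ($j{\left(t \right)} = 8 - \left(t + t\right) = 8 - 2 t$)
$r = - \frac{23021759197}{129}$ ($r = \frac{11298}{\frac{1}{-7913 - 7883}} + \frac{5365}{-38 - 91} = \frac{11298}{\frac{1}{-15796}} + \frac{5365}{-38 - 91} = \frac{11298}{- \frac{1}{15796}} + \frac{5365}{-129} = 11298 \left(-15796\right) + 5365 \left(- \frac{1}{129}\right) = -178463208 - \frac{5365}{129} = - \frac{23021759197}{129} \approx -1.7846 \cdot 10^{8}$)
$j{\left(2 \cdot 1 \right)} - r = \left(8 - 2 \cdot 2 \cdot 1\right) - - \frac{23021759197}{129} = \left(8 - 4\right) + \frac{23021759197}{129} = 4 + \frac{23021759197}{129} = \frac{23021759713}{129}$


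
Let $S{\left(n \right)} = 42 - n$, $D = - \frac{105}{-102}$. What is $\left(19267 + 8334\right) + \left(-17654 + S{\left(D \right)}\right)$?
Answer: $\frac{339591}{34} \approx 9988.0$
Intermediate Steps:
$D = \frac{35}{34}$ ($D = \left(-105\right) \left(- \frac{1}{102}\right) = \frac{35}{34} \approx 1.0294$)
$\left(19267 + 8334\right) + \left(-17654 + S{\left(D \right)}\right) = \left(19267 + 8334\right) + \left(-17654 + \left(42 - \frac{35}{34}\right)\right) = 27601 + \left(-17654 + \left(42 - \frac{35}{34}\right)\right) = 27601 + \left(-17654 + \frac{1393}{34}\right) = 27601 - \frac{598843}{34} = \frac{339591}{34}$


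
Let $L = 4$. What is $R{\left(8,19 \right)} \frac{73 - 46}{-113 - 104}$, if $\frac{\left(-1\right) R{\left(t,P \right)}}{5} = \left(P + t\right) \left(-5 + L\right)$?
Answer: $- \frac{3645}{217} \approx -16.797$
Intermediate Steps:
$R{\left(t,P \right)} = 5 P + 5 t$ ($R{\left(t,P \right)} = - 5 \left(P + t\right) \left(-5 + 4\right) = - 5 \left(P + t\right) \left(-1\right) = - 5 \left(- P - t\right) = 5 P + 5 t$)
$R{\left(8,19 \right)} \frac{73 - 46}{-113 - 104} = \left(5 \cdot 19 + 5 \cdot 8\right) \frac{73 - 46}{-113 - 104} = \left(95 + 40\right) \frac{27}{-217} = 135 \cdot 27 \left(- \frac{1}{217}\right) = 135 \left(- \frac{27}{217}\right) = - \frac{3645}{217}$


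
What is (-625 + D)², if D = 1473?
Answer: 719104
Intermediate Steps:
(-625 + D)² = (-625 + 1473)² = 848² = 719104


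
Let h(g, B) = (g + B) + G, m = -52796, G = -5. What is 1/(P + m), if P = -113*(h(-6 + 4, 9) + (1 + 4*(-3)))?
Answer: -1/51779 ≈ -1.9313e-5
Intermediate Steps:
h(g, B) = -5 + B + g (h(g, B) = (g + B) - 5 = (B + g) - 5 = -5 + B + g)
P = 1017 (P = -113*((-5 + 9 + (-6 + 4)) + (1 + 4*(-3))) = -113*((-5 + 9 - 2) + (1 - 12)) = -113*(2 - 11) = -113*(-9) = 1017)
1/(P + m) = 1/(1017 - 52796) = 1/(-51779) = -1/51779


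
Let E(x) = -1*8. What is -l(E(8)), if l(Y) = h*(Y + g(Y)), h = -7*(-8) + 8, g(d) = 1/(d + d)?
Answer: 516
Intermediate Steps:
g(d) = 1/(2*d)
E(x) = -8
h = 64 (h = 56 + 8 = 64)
l(Y) = 32/Y + 64*Y (l(Y) = 64*(Y + 1/(2*Y)) = 32/Y + 64*Y)
-l(E(8)) = -(32/(-8) + 64*(-8)) = -(32*(-⅛) - 512) = -(-4 - 512) = -1*(-516) = 516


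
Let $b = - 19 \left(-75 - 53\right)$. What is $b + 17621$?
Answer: $20053$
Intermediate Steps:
$b = 2432$ ($b = \left(-19\right) \left(-128\right) = 2432$)
$b + 17621 = 2432 + 17621 = 20053$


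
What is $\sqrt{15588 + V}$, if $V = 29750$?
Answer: $\sqrt{45338} \approx 212.93$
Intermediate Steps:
$\sqrt{15588 + V} = \sqrt{15588 + 29750} = \sqrt{45338}$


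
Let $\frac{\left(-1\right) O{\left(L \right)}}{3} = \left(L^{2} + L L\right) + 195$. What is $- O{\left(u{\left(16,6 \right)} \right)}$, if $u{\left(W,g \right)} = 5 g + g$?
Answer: $8361$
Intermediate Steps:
$u{\left(W,g \right)} = 6 g$
$O{\left(L \right)} = -585 - 6 L^{2}$ ($O{\left(L \right)} = - 3 \left(\left(L^{2} + L L\right) + 195\right) = - 3 \left(\left(L^{2} + L^{2}\right) + 195\right) = - 3 \left(2 L^{2} + 195\right) = - 3 \left(195 + 2 L^{2}\right) = -585 - 6 L^{2}$)
$- O{\left(u{\left(16,6 \right)} \right)} = - (-585 - 6 \left(6 \cdot 6\right)^{2}) = - (-585 - 6 \cdot 36^{2}) = - (-585 - 7776) = \left(-1\right) \left(-8361\right) = 8361$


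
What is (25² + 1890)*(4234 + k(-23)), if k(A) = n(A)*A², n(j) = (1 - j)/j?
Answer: 9260230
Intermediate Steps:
n(j) = (1 - j)/j
k(A) = A*(1 - A) (k(A) = ((1 - A)/A)*A² = A*(1 - A))
(25² + 1890)*(4234 + k(-23)) = (25² + 1890)*(4234 - 23*(1 - 1*(-23))) = (625 + 1890)*(4234 - 23*(1 + 23)) = 2515*(4234 - 23*24) = 2515*(4234 - 552) = 2515*3682 = 9260230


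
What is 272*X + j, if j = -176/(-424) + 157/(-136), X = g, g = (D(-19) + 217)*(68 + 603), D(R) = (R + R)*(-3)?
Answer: 435445884847/7208 ≈ 6.0411e+7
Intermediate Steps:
D(R) = -6*R (D(R) = (2*R)*(-3) = -6*R)
g = 222101 (g = (-6*(-19) + 217)*(68 + 603) = (114 + 217)*671 = 331*671 = 222101)
X = 222101
j = -5329/7208 (j = -176*(-1/424) + 157*(-1/136) = 22/53 - 157/136 = -5329/7208 ≈ -0.73932)
272*X + j = 272*222101 - 5329/7208 = 60411472 - 5329/7208 = 435445884847/7208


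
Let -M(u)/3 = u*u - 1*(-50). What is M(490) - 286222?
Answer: -1006672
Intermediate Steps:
M(u) = -150 - 3*u² (M(u) = -3*(u*u - 1*(-50)) = -3*(u² + 50) = -3*(50 + u²) = -150 - 3*u²)
M(490) - 286222 = (-150 - 3*490²) - 286222 = (-150 - 3*240100) - 286222 = (-150 - 720300) - 286222 = -720450 - 286222 = -1006672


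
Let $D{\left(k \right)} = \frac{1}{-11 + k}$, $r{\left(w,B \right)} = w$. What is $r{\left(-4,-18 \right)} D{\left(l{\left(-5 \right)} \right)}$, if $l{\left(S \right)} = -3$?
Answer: $\frac{2}{7} \approx 0.28571$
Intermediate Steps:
$r{\left(-4,-18 \right)} D{\left(l{\left(-5 \right)} \right)} = - \frac{4}{-11 - 3} = - \frac{4}{-14} = \left(-4\right) \left(- \frac{1}{14}\right) = \frac{2}{7}$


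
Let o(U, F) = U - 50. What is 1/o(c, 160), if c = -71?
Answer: -1/121 ≈ -0.0082645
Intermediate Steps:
o(U, F) = -50 + U
1/o(c, 160) = 1/(-50 - 71) = 1/(-121) = -1/121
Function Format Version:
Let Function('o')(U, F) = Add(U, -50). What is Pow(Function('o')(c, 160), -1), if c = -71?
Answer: Rational(-1, 121) ≈ -0.0082645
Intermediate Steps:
Function('o')(U, F) = Add(-50, U)
Pow(Function('o')(c, 160), -1) = Pow(Add(-50, -71), -1) = Pow(-121, -1) = Rational(-1, 121)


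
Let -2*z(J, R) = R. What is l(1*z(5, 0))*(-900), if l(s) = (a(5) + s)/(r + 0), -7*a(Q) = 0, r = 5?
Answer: 0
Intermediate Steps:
a(Q) = 0 (a(Q) = -⅐*0 = 0)
z(J, R) = -R/2
l(s) = s/5 (l(s) = (0 + s)/(5 + 0) = s/5)
l(1*z(5, 0))*(-900) = ((1*(-½*0))/5)*(-900) = ((1*0)/5)*(-900) = ((⅕)*0)*(-900) = 0*(-900) = 0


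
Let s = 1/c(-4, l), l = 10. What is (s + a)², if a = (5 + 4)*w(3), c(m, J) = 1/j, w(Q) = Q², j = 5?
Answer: 7396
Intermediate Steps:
c(m, J) = ⅕ (c(m, J) = 1/5 = ⅕)
s = 5 (s = 1/(⅕) = 5)
a = 81 (a = (5 + 4)*3² = 9*9 = 81)
(s + a)² = (5 + 81)² = 86² = 7396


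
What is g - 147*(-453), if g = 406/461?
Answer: 30698857/461 ≈ 66592.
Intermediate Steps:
g = 406/461 (g = 406*(1/461) = 406/461 ≈ 0.88069)
g - 147*(-453) = 406/461 - 147*(-453) = 406/461 + 66591 = 30698857/461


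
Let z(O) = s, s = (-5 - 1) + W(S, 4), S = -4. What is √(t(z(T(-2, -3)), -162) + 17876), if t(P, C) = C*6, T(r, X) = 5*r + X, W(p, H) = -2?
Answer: 2*√4226 ≈ 130.02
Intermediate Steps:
T(r, X) = X + 5*r
s = -8 (s = (-5 - 1) - 2 = -6 - 2 = -8)
z(O) = -8
t(P, C) = 6*C
√(t(z(T(-2, -3)), -162) + 17876) = √(6*(-162) + 17876) = √(-972 + 17876) = √16904 = 2*√4226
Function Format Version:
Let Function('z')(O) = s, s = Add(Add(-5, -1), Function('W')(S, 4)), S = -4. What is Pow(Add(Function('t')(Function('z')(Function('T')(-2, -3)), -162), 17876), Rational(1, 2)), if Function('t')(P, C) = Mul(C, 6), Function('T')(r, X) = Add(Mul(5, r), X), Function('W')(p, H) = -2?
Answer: Mul(2, Pow(4226, Rational(1, 2))) ≈ 130.02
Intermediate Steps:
Function('T')(r, X) = Add(X, Mul(5, r))
s = -8 (s = Add(Add(-5, -1), -2) = Add(-6, -2) = -8)
Function('z')(O) = -8
Function('t')(P, C) = Mul(6, C)
Pow(Add(Function('t')(Function('z')(Function('T')(-2, -3)), -162), 17876), Rational(1, 2)) = Pow(Add(Mul(6, -162), 17876), Rational(1, 2)) = Pow(Add(-972, 17876), Rational(1, 2)) = Pow(16904, Rational(1, 2)) = Mul(2, Pow(4226, Rational(1, 2)))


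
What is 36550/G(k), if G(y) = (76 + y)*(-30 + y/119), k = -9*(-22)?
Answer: -2174725/461964 ≈ -4.7076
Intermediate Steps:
k = 198
G(y) = (-30 + y/119)*(76 + y) (G(y) = (76 + y)*(-30 + y*(1/119)) = (76 + y)*(-30 + y/119) = (-30 + y/119)*(76 + y))
36550/G(k) = 36550/(-2280 - 3494/119*198 + (1/119)*198²) = 36550/(-2280 - 691812/119 + (1/119)*39204) = 36550/(-2280 - 691812/119 + 39204/119) = 36550/(-923928/119) = 36550*(-119/923928) = -2174725/461964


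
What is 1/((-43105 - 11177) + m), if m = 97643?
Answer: 1/43361 ≈ 2.3062e-5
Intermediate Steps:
1/((-43105 - 11177) + m) = 1/((-43105 - 11177) + 97643) = 1/(-54282 + 97643) = 1/43361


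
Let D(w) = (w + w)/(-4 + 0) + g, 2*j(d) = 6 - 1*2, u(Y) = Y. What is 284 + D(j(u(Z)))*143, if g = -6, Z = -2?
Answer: -717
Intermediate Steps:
j(d) = 2 (j(d) = (6 - 1*2)/2 = (6 - 2)/2 = (1/2)*4 = 2)
D(w) = -6 - w/2 (D(w) = (w + w)/(-4 + 0) - 6 = (2*w)/(-4) - 6 = (2*w)*(-1/4) - 6 = -w/2 - 6 = -6 - w/2)
284 + D(j(u(Z)))*143 = 284 + (-6 - 1/2*2)*143 = 284 + (-6 - 1)*143 = 284 - 7*143 = 284 - 1001 = -717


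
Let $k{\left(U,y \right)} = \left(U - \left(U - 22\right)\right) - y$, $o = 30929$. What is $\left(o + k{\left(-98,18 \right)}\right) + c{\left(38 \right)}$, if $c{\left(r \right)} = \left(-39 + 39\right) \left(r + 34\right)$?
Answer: $30933$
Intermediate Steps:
$c{\left(r \right)} = 0$ ($c{\left(r \right)} = 0 \left(34 + r\right) = 0$)
$k{\left(U,y \right)} = 22 - y$ ($k{\left(U,y \right)} = \left(U - \left(-22 + U\right)\right) - y = 22 - y$)
$\left(o + k{\left(-98,18 \right)}\right) + c{\left(38 \right)} = \left(30929 + \left(22 - 18\right)\right) + 0 = \left(30929 + 4\right) + 0 = 30933 + 0 = 30933$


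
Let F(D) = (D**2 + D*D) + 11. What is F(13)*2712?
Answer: 946488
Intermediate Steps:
F(D) = 11 + 2*D**2 (F(D) = (D**2 + D**2) + 11 = 2*D**2 + 11 = 11 + 2*D**2)
F(13)*2712 = (11 + 2*13**2)*2712 = (11 + 2*169)*2712 = (11 + 338)*2712 = 349*2712 = 946488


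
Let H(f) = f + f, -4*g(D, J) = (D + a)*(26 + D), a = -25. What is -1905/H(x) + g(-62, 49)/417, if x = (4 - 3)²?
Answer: -265317/278 ≈ -954.38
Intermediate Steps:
g(D, J) = -(-25 + D)*(26 + D)/4 (g(D, J) = -(D - 25)*(26 + D)/4 = -(-25 + D)*(26 + D)/4)
x = 1 (x = 1² = 1)
H(f) = 2*f
-1905/H(x) + g(-62, 49)/417 = -1905/(2*1) + (325/2 - ¼*(-62) - ¼*(-62)²)/417 = -1905/2 + (325/2 + 31/2 - ¼*3844)*(1/417) = -1905*½ + (325/2 + 31/2 - 961)*(1/417) = -1905/2 - 783*1/417 = -1905/2 - 261/139 = -265317/278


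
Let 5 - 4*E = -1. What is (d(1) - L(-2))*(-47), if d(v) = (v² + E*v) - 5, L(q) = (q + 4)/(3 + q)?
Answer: 423/2 ≈ 211.50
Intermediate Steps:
E = 3/2 (E = 5/4 - ¼*(-1) = 5/4 + ¼ = 3/2 ≈ 1.5000)
L(q) = (4 + q)/(3 + q)
d(v) = -5 + v² + 3*v/2 (d(v) = (v² + 3*v/2) - 5 = -5 + v² + 3*v/2)
(d(1) - L(-2))*(-47) = ((-5 + 1² + (3/2)*1) - (4 - 2)/(3 - 2))*(-47) = ((-5 + 1 + 3/2) - 2/1)*(-47) = (-5/2 - 2)*(-47) = -9/2*(-47) = 423/2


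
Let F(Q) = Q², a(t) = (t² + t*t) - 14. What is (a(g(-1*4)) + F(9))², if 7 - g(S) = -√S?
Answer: 21513 + 17584*I ≈ 21513.0 + 17584.0*I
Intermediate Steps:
g(S) = 7 + √S (g(S) = 7 - (-1)*√S = 7 + √S)
a(t) = -14 + 2*t² (a(t) = (t² + t²) - 14 = 2*t² - 14 = -14 + 2*t²)
(a(g(-1*4)) + F(9))² = ((-14 + 2*(7 + √(-1*4))²) + 9²)² = ((-14 + 2*(7 + √(-4))²) + 81)² = ((-14 + 2*(7 + 2*I)²) + 81)² = (67 + 2*(7 + 2*I)²)²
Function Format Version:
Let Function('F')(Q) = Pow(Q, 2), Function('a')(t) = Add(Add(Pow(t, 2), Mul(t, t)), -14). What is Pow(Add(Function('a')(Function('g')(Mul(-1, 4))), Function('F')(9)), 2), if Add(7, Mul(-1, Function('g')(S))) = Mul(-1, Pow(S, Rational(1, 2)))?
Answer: Add(21513, Mul(17584, I)) ≈ Add(21513., Mul(17584., I))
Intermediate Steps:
Function('g')(S) = Add(7, Pow(S, Rational(1, 2))) (Function('g')(S) = Add(7, Mul(-1, Mul(-1, Pow(S, Rational(1, 2))))) = Add(7, Pow(S, Rational(1, 2))))
Function('a')(t) = Add(-14, Mul(2, Pow(t, 2))) (Function('a')(t) = Add(Add(Pow(t, 2), Pow(t, 2)), -14) = Add(Mul(2, Pow(t, 2)), -14) = Add(-14, Mul(2, Pow(t, 2))))
Pow(Add(Function('a')(Function('g')(Mul(-1, 4))), Function('F')(9)), 2) = Pow(Add(Add(-14, Mul(2, Pow(Add(7, Pow(Mul(-1, 4), Rational(1, 2))), 2))), Pow(9, 2)), 2) = Pow(Add(Add(-14, Mul(2, Pow(Add(7, Pow(-4, Rational(1, 2))), 2))), 81), 2) = Pow(Add(Add(-14, Mul(2, Pow(Add(7, Mul(2, I)), 2))), 81), 2) = Pow(Add(67, Mul(2, Pow(Add(7, Mul(2, I)), 2))), 2)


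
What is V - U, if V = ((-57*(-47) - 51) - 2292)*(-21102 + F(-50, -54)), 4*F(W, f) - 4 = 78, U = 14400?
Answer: -7097784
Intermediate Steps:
F(W, f) = 41/2 (F(W, f) = 1 + (¼)*78 = 1 + 39/2 = 41/2)
V = -7083384 (V = ((-57*(-47) - 51) - 2292)*(-21102 + 41/2) = ((2679 - 51) - 2292)*(-42163/2) = (2628 - 2292)*(-42163/2) = 336*(-42163/2) = -7083384)
V - U = -7083384 - 1*14400 = -7083384 - 14400 = -7097784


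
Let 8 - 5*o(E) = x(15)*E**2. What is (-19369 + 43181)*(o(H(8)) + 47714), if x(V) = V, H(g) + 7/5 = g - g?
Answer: 28401596316/25 ≈ 1.1361e+9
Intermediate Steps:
H(g) = -7/5 (H(g) = -7/5 + (g - g) = -7/5 + 0 = -7/5)
o(E) = 8/5 - 3*E**2
(-19369 + 43181)*(o(H(8)) + 47714) = (-19369 + 43181)*((8/5 - 3*(-7/5)**2) + 47714) = 23812*((8/5 - 3*49/25) + 47714) = 23812*((8/5 - 147/25) + 47714) = 23812*(-107/25 + 47714) = 23812*(1192743/25) = 28401596316/25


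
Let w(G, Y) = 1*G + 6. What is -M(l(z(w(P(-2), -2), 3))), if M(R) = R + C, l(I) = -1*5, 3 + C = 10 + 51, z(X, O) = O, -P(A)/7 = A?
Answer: -53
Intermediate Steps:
P(A) = -7*A
w(G, Y) = 6 + G (w(G, Y) = G + 6 = 6 + G)
C = 58 (C = -3 + (10 + 51) = -3 + 61 = 58)
l(I) = -5
M(R) = 58 + R (M(R) = R + 58 = 58 + R)
-M(l(z(w(P(-2), -2), 3))) = -(58 - 5) = -1*53 = -53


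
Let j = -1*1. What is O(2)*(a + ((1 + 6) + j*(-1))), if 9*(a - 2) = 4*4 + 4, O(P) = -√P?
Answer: -110*√2/9 ≈ -17.285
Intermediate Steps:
a = 38/9 (a = 2 + (4*4 + 4)/9 = 2 + (16 + 4)/9 = 2 + (⅑)*20 = 2 + 20/9 = 38/9 ≈ 4.2222)
j = -1
O(2)*(a + ((1 + 6) + j*(-1))) = (-√2)*(38/9 + ((1 + 6) - 1*(-1))) = (-√2)*(38/9 + (7 + 1)) = (-√2)*(38/9 + 8) = -√2*(110/9) = -110*√2/9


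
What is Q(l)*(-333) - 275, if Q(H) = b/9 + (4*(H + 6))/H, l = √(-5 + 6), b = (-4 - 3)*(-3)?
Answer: -10376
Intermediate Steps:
b = 21 (b = -7*(-3) = 21)
l = 1 (l = √1 = 1)
Q(H) = 7/3 + (24 + 4*H)/H (Q(H) = 21/9 + (4*(H + 6))/H = 21*(⅑) + (4*(6 + H))/H = 7/3 + (24 + 4*H)/H)
Q(l)*(-333) - 275 = (19/3 + 24/1)*(-333) - 275 = (19/3 + 24*1)*(-333) - 275 = (19/3 + 24)*(-333) - 275 = (91/3)*(-333) - 275 = -10101 - 275 = -10376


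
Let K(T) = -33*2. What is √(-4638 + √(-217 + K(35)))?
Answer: √(-4638 + I*√283) ≈ 0.124 + 68.103*I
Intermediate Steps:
K(T) = -66
√(-4638 + √(-217 + K(35))) = √(-4638 + √(-217 - 66)) = √(-4638 + √(-283)) = √(-4638 + I*√283)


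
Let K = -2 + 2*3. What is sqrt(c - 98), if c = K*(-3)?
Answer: I*sqrt(110) ≈ 10.488*I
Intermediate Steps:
K = 4 (K = -2 + 6 = 4)
c = -12 (c = 4*(-3) = -12)
sqrt(c - 98) = sqrt(-12 - 98) = sqrt(-110) = I*sqrt(110)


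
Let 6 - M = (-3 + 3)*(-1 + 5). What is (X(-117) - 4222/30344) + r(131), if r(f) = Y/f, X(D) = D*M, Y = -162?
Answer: -1397981869/1987532 ≈ -703.38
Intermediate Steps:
M = 6 (M = 6 - (-3 + 3)*(-1 + 5) = 6 - 0*4 = 6 - 1*0 = 6 + 0 = 6)
X(D) = 6*D (X(D) = D*6 = 6*D)
r(f) = -162/f
(X(-117) - 4222/30344) + r(131) = (6*(-117) - 4222/30344) - 162/131 = (-702 - 4222*1/30344) - 162*1/131 = (-702 - 2111/15172) - 162/131 = -10652855/15172 - 162/131 = -1397981869/1987532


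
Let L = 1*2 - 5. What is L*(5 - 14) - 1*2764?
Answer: -2737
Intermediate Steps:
L = -3 (L = 2 - 5 = -3)
L*(5 - 14) - 1*2764 = -3*(5 - 14) - 1*2764 = -3*(-9) - 2764 = 27 - 2764 = -2737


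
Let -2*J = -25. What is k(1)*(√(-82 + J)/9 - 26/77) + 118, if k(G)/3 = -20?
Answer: 10646/77 - 10*I*√278/3 ≈ 138.26 - 55.578*I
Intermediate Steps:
J = 25/2 (J = -½*(-25) = 25/2 ≈ 12.500)
k(G) = -60 (k(G) = 3*(-20) = -60)
k(1)*(√(-82 + J)/9 - 26/77) + 118 = -60*(√(-82 + 25/2)/9 - 26/77) + 118 = -60*(√(-139/2)*(⅑) - 26*1/77) + 118 = -60*((I*√278/2)*(⅑) - 26/77) + 118 = -60*(I*√278/18 - 26/77) + 118 = -60*(-26/77 + I*√278/18) + 118 = (1560/77 - 10*I*√278/3) + 118 = 10646/77 - 10*I*√278/3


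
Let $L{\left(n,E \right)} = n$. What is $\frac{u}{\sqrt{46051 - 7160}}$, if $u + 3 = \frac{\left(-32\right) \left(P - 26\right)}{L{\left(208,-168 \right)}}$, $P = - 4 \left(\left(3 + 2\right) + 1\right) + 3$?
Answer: $\frac{55 \sqrt{38891}}{505583} \approx 0.021453$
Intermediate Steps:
$P = -21$ ($P = - 4 \left(5 + 1\right) + 3 = \left(-4\right) 6 + 3 = -24 + 3 = -21$)
$u = \frac{55}{13}$ ($u = -3 + \frac{\left(-32\right) \left(-21 - 26\right)}{208} = -3 + \left(-32\right) \left(-47\right) \frac{1}{208} = -3 + 1504 \cdot \frac{1}{208} = -3 + \frac{94}{13} = \frac{55}{13} \approx 4.2308$)
$\frac{u}{\sqrt{46051 - 7160}} = \frac{55}{13 \sqrt{46051 - 7160}} = \frac{55}{13 \sqrt{38891}} = \frac{55 \frac{\sqrt{38891}}{38891}}{13} = \frac{55 \sqrt{38891}}{505583}$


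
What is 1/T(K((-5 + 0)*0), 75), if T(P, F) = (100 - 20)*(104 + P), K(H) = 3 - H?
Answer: 1/8560 ≈ 0.00011682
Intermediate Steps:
T(P, F) = 8320 + 80*P (T(P, F) = 80*(104 + P) = 8320 + 80*P)
1/T(K((-5 + 0)*0), 75) = 1/(8320 + 80*(3 - (-5 + 0)*0)) = 1/(8320 + 80*(3 - (-5)*0)) = 1/(8320 + 80*(3 - 1*0)) = 1/(8320 + 80*(3 + 0)) = 1/(8320 + 80*3) = 1/(8320 + 240) = 1/8560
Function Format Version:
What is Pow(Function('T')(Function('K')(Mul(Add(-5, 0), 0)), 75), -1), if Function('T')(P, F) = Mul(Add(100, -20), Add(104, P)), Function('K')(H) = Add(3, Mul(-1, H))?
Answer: Rational(1, 8560) ≈ 0.00011682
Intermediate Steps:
Function('T')(P, F) = Add(8320, Mul(80, P)) (Function('T')(P, F) = Mul(80, Add(104, P)) = Add(8320, Mul(80, P)))
Pow(Function('T')(Function('K')(Mul(Add(-5, 0), 0)), 75), -1) = Pow(Add(8320, Mul(80, Add(3, Mul(-1, Mul(Add(-5, 0), 0))))), -1) = Pow(Add(8320, Mul(80, Add(3, Mul(-1, Mul(-5, 0))))), -1) = Pow(Add(8320, Mul(80, Add(3, Mul(-1, 0)))), -1) = Pow(Add(8320, Mul(80, Add(3, 0))), -1) = Pow(Add(8320, Mul(80, 3)), -1) = Pow(Add(8320, 240), -1) = Pow(8560, -1) = Rational(1, 8560)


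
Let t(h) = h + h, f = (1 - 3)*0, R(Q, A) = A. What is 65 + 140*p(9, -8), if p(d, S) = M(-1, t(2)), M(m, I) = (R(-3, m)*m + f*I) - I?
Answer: -355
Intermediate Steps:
f = 0 (f = -2*0 = 0)
t(h) = 2*h
M(m, I) = m² - I (M(m, I) = (m*m + 0*I) - I = (m² + 0) - I = m² - I)
p(d, S) = -3 (p(d, S) = (-1)² - 2*2 = 1 - 1*4 = 1 - 4 = -3)
65 + 140*p(9, -8) = 65 + 140*(-3) = 65 - 420 = -355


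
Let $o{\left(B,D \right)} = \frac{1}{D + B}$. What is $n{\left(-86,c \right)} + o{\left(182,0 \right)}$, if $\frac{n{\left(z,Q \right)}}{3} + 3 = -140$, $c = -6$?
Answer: $- \frac{78077}{182} \approx -428.99$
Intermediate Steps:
$n{\left(z,Q \right)} = -429$ ($n{\left(z,Q \right)} = -9 + 3 \left(-140\right) = -9 - 420 = -429$)
$o{\left(B,D \right)} = \frac{1}{B + D}$
$n{\left(-86,c \right)} + o{\left(182,0 \right)} = -429 + \frac{1}{182 + 0} = -429 + \frac{1}{182} = - \frac{78077}{182}$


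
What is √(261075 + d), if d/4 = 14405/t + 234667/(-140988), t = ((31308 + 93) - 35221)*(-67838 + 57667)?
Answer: √1224031442708199145304646915/68472972267 ≈ 510.95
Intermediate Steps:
t = 38853220 (t = (31401 - 35221)*(-10171) = -3820*(-10171) = 38853220)
d = -455776882280/68472972267 (d = 4*(14405/38853220 + 234667/(-140988)) = 4*(14405*(1/38853220) + 234667*(-1/140988)) = 4*(2881/7770644 - 234667/140988) = 4*(-113944220570/68472972267) = -455776882280/68472972267 ≈ -6.6563)
√(261075 + d) = √(261075 - 455776882280/68472972267) = √(17876125457724745/68472972267) = √1224031442708199145304646915/68472972267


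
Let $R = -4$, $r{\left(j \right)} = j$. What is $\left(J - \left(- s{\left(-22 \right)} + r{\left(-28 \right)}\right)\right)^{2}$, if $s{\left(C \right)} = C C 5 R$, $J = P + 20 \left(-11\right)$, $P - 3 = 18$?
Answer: $97042201$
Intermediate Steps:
$P = 21$ ($P = 3 + 18 = 21$)
$J = -199$ ($J = 21 + 20 \left(-11\right) = 21 - 220 = -199$)
$s{\left(C \right)} = - 20 C^{2}$ ($s{\left(C \right)} = C C 5 \left(-4\right) = C^{2} \cdot 5 \left(-4\right) = 5 C^{2} \left(-4\right) = - 20 C^{2}$)
$\left(J - \left(- s{\left(-22 \right)} + r{\left(-28 \right)}\right)\right)^{2} = \left(-199 - \left(-28 + 20 \left(-22\right)^{2}\right)\right)^{2} = \left(-199 + \left(\left(-20\right) 484 + 28\right)\right)^{2} = \left(-199 + \left(-9680 + 28\right)\right)^{2} = \left(-199 - 9652\right)^{2} = \left(-9851\right)^{2} = 97042201$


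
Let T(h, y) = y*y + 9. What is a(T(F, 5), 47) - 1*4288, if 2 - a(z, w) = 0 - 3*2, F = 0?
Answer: -4280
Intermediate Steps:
T(h, y) = 9 + y**2 (T(h, y) = y**2 + 9 = 9 + y**2)
a(z, w) = 8 (a(z, w) = 2 - (0 - 3*2) = 2 - (0 - 6) = 2 - 1*(-6) = 2 + 6 = 8)
a(T(F, 5), 47) - 1*4288 = 8 - 1*4288 = 8 - 4288 = -4280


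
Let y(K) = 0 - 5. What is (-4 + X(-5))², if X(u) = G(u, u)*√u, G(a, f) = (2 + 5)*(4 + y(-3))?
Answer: -229 + 56*I*√5 ≈ -229.0 + 125.22*I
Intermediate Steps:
y(K) = -5
G(a, f) = -7 (G(a, f) = (2 + 5)*(4 - 5) = 7*(-1) = -7)
X(u) = -7*√u
(-4 + X(-5))² = (-4 - 7*I*√5)²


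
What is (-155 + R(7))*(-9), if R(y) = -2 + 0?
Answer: 1413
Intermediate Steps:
R(y) = -2
(-155 + R(7))*(-9) = (-155 - 2)*(-9) = -157*(-9) = 1413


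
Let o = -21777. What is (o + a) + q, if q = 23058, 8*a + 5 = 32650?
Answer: 42893/8 ≈ 5361.6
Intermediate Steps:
a = 32645/8 (a = -5/8 + (⅛)*32650 = -5/8 + 16325/4 = 32645/8 ≈ 4080.6)
(o + a) + q = (-21777 + 32645/8) + 23058 = -141571/8 + 23058 = 42893/8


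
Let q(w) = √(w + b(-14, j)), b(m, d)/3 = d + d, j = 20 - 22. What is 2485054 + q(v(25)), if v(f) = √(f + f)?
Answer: 2485054 + √(-12 + 5*√2) ≈ 2.4851e+6 + 2.2201*I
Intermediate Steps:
j = -2
b(m, d) = 6*d (b(m, d) = 3*(d + d) = 3*(2*d) = 6*d)
v(f) = √2*√f (v(f) = √(2*f) = √2*√f)
q(w) = √(-12 + w) (q(w) = √(w + 6*(-2)) = √(w - 12) = √(-12 + w))
2485054 + q(v(25)) = 2485054 + √(-12 + √2*√25) = 2485054 + √(-12 + √2*5) = 2485054 + √(-12 + 5*√2)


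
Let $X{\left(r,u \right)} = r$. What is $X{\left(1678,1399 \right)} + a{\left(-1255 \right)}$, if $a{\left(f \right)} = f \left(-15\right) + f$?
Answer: $19248$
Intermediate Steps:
$a{\left(f \right)} = - 14 f$ ($a{\left(f \right)} = - 15 f + f = - 14 f$)
$X{\left(1678,1399 \right)} + a{\left(-1255 \right)} = 1678 - -17570 = 1678 + 17570 = 19248$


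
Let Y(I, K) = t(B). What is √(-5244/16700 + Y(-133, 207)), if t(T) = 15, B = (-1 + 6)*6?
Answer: √10239438/835 ≈ 3.8322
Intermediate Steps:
B = 30 (B = 5*6 = 30)
Y(I, K) = 15
√(-5244/16700 + Y(-133, 207)) = √(-5244/16700 + 15) = √(-5244*1/16700 + 15) = √(-1311/4175 + 15) = √(61314/4175) = √10239438/835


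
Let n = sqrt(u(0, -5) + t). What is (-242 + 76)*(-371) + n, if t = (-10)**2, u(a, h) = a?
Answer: 61596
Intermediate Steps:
t = 100
n = 10 (n = sqrt(0 + 100) = sqrt(100) = 10)
(-242 + 76)*(-371) + n = (-242 + 76)*(-371) + 10 = -166*(-371) + 10 = 61586 + 10 = 61596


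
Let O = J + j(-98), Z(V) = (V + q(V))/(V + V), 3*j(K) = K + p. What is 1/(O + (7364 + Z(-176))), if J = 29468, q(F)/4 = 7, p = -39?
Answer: 264/9711703 ≈ 2.7184e-5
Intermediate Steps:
q(F) = 28 (q(F) = 4*7 = 28)
j(K) = -13 + K/3 (j(K) = (K - 39)/3 = (-39 + K)/3 = -13 + K/3)
Z(V) = (28 + V)/(2*V) (Z(V) = (V + 28)/(V + V) = (28 + V)/((2*V)) = (28 + V)*(1/(2*V)) = (28 + V)/(2*V))
O = 88267/3 (O = 29468 + (-13 + (⅓)*(-98)) = 29468 + (-13 - 98/3) = 29468 - 137/3 = 88267/3 ≈ 29422.)
1/(O + (7364 + Z(-176))) = 1/(88267/3 + (7364 + (½)*(28 - 176)/(-176))) = 1/(88267/3 + (7364 + (½)*(-1/176)*(-148))) = 1/(88267/3 + (7364 + 37/88)) = 1/(88267/3 + 648069/88) = 1/(9711703/264) = 264/9711703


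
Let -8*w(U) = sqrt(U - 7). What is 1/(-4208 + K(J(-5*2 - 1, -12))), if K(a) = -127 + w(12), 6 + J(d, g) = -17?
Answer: -55488/240540479 + 8*sqrt(5)/1202702395 ≈ -0.00023067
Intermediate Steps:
w(U) = -sqrt(-7 + U)/8 (w(U) = -sqrt(U - 7)/8 = -sqrt(-7 + U)/8)
J(d, g) = -23 (J(d, g) = -6 - 17 = -23)
K(a) = -127 - sqrt(5)/8 (K(a) = -127 - sqrt(-7 + 12)/8 = -127 - sqrt(5)/8)
1/(-4208 + K(J(-5*2 - 1, -12))) = 1/(-4208 + (-127 - sqrt(5)/8)) = 1/(-4335 - sqrt(5)/8)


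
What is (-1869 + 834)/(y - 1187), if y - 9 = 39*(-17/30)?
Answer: 10350/12001 ≈ 0.86243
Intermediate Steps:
y = -131/10 (y = 9 + 39*(-17/30) = 9 - 221/10 = -131/10 ≈ -13.100)
(-1869 + 834)/(y - 1187) = (-1869 + 834)/(-131/10 - 1187) = -1035/(-12001/10) = -1035*(-10/12001) = 10350/12001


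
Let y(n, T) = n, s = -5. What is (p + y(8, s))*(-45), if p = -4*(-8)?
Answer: -1800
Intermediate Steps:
p = 32
(p + y(8, s))*(-45) = (32 + 8)*(-45) = 40*(-45) = -1800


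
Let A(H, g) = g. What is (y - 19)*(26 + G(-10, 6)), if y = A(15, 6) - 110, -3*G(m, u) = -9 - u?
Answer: -3813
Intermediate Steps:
G(m, u) = 3 + u/3 (G(m, u) = -(-9 - u)/3 = 3 + u/3)
y = -104 (y = 6 - 110 = -104)
(y - 19)*(26 + G(-10, 6)) = (-104 - 19)*(26 + (3 + (1/3)*6)) = -123*(26 + (3 + 2)) = -123*(26 + 5) = -123*31 = -3813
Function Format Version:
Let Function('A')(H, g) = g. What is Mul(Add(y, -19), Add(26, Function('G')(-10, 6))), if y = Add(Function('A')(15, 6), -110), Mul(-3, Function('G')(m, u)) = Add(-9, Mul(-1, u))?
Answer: -3813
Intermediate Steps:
Function('G')(m, u) = Add(3, Mul(Rational(1, 3), u)) (Function('G')(m, u) = Mul(Rational(-1, 3), Add(-9, Mul(-1, u))) = Add(3, Mul(Rational(1, 3), u)))
y = -104 (y = Add(6, -110) = -104)
Mul(Add(y, -19), Add(26, Function('G')(-10, 6))) = Mul(Add(-104, -19), Add(26, Add(3, Mul(Rational(1, 3), 6)))) = Mul(-123, Add(26, Add(3, 2))) = Mul(-123, Add(26, 5)) = Mul(-123, 31) = -3813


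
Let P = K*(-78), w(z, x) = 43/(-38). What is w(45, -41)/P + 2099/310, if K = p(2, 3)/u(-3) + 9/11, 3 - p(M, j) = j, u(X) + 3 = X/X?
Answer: 28069777/4134780 ≈ 6.7887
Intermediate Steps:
u(X) = -2 (u(X) = -3 + X/X = -3 + 1 = -2)
p(M, j) = 3 - j
K = 9/11 (K = (3 - 1*3)/(-2) + 9/11 = (3 - 3)*(-½) + 9*(1/11) = 0*(-½) + 9/11 = 0 + 9/11 = 9/11 ≈ 0.81818)
w(z, x) = -43/38 (w(z, x) = 43*(-1/38) = -43/38)
P = -702/11 (P = (9/11)*(-78) = -702/11 ≈ -63.818)
w(45, -41)/P + 2099/310 = -43/(38*(-702/11)) + 2099/310 = -43/38*(-11/702) + 2099*(1/310) = 473/26676 + 2099/310 = 28069777/4134780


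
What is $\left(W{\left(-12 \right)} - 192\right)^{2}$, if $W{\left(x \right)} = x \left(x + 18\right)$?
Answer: $69696$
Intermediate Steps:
$W{\left(x \right)} = x \left(18 + x\right)$
$\left(W{\left(-12 \right)} - 192\right)^{2} = \left(- 12 \left(18 - 12\right) - 192\right)^{2} = \left(\left(-12\right) 6 - 192\right)^{2} = \left(-72 - 192\right)^{2} = \left(-264\right)^{2} = 69696$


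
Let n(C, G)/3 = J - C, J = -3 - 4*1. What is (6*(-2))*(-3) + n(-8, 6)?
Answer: 39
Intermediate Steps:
J = -7 (J = -3 - 4 = -7)
n(C, G) = -21 - 3*C (n(C, G) = 3*(-7 - C) = -21 - 3*C)
(6*(-2))*(-3) + n(-8, 6) = (6*(-2))*(-3) + (-21 - 3*(-8)) = -12*(-3) + (-21 + 24) = 36 + 3 = 39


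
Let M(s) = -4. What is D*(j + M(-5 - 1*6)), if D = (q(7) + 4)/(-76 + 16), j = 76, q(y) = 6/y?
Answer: -204/35 ≈ -5.8286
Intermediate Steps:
D = -17/210 (D = (6/7 + 4)/(-76 + 16) = (6*(1/7) + 4)/(-60) = (6/7 + 4)*(-1/60) = (34/7)*(-1/60) = -17/210 ≈ -0.080952)
D*(j + M(-5 - 1*6)) = -17*(76 - 4)/210 = -17/210*72 = -204/35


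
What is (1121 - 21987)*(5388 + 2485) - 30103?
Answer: -164308121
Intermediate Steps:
(1121 - 21987)*(5388 + 2485) - 30103 = -20866*7873 - 30103 = -164278018 - 30103 = -164308121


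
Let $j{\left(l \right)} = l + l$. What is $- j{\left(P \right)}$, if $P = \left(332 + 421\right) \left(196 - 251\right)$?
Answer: $82830$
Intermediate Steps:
$P = -41415$ ($P = 753 \left(-55\right) = -41415$)
$j{\left(l \right)} = 2 l$
$- j{\left(P \right)} = - 2 \left(-41415\right) = \left(-1\right) \left(-82830\right) = 82830$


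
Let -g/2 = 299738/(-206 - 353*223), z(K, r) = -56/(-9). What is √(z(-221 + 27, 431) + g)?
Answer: 2*√7746555047/47355 ≈ 3.7172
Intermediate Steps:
z(K, r) = 56/9 (z(K, r) = -56*(-⅑) = 56/9)
g = 599476/78925 (g = -599476/(-206 - 353*223) = -599476/(-206 - 78719) = -599476/(-78925) = -599476*(-1)/78925 = -2*(-299738/78925) = 599476/78925 ≈ 7.5955)
√(z(-221 + 27, 431) + g) = √(56/9 + 599476/78925) = √(9815084/710325) = 2*√7746555047/47355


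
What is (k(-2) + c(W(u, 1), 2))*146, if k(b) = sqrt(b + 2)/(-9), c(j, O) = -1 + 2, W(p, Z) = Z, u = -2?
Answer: 146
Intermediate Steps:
c(j, O) = 1
k(b) = -sqrt(2 + b)/9 (k(b) = sqrt(2 + b)*(-1/9) = -sqrt(2 + b)/9)
(k(-2) + c(W(u, 1), 2))*146 = (-sqrt(2 - 2)/9 + 1)*146 = (-sqrt(0)/9 + 1)*146 = (-1/9*0 + 1)*146 = (0 + 1)*146 = 1*146 = 146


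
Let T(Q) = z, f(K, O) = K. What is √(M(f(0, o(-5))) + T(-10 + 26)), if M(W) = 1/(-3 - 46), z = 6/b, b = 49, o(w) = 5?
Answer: √5/7 ≈ 0.31944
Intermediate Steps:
z = 6/49 ≈ 0.12245
M(W) = -1/49 (M(W) = 1/(-49) = -1/49)
T(Q) = 6/49
√(M(f(0, o(-5))) + T(-10 + 26)) = √(-1/49 + 6/49) = √(5/49) = √5/7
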